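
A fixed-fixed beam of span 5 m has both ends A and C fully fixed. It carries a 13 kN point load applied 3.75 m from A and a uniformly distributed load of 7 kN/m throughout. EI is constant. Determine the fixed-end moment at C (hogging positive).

M_C = 23.72 kN·m

Take the two fixed-end moments M_A, M_C as redundants; the released structure is the simple span AC.
End rotations of the released simple span under the applied load (×1/EI):
  at A: point load 13 at a = 3.75: Pab(L + b)/(6LEI) = 12.7/EI
  at C: point load 13 at a = 3.75: Pab(L + a)/(6LEI) = 17.77/EI
  at A: UDL 7: wL³/(24EI) = 36.46/EI
  at C: UDL 7: wL³/(24EI) = 36.46/EI
  θ_A0 = 49.15/EI,  θ_C0 = 54.23/EI
Flexibility coefficients: a unit moment at one end gives L/(3EI) there and L/(6EI) at the far end, so f₁₁ = f₂₂ = 1.667/EI and f₁₂ = f₂₁ = 0.8333/EI.
Compatibility — zero rotation at each built-in end:
  1.667 M_A + 0.8333 M_C = 49.15
  0.8333 M_A + 1.667 M_C = 54.23
Solving the pair gives M_A = 17.63 kN·m and M_C = 23.72 kN·m (hogging).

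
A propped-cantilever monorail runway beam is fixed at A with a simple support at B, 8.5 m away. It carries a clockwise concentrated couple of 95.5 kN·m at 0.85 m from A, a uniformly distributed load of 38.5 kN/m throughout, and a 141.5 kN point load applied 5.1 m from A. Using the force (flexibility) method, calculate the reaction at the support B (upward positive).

R_B = 187 kN

Take the reaction at B as the redundant and release it; the primary structure is a cantilever fixed at A.
Primary-structure tip deflection at B by superposition:
  clockwise couple 95.5 at a = 0.85: M₀a(2L − a)/(2EI) = 655.5/EI
  UDL 38.5: wL⁴/(8EI) = 25122/EI
  point load 141.5 at a = 5.1: Pa²(3L − a)/(6EI) = 12513/EI
  δ_0 = 38290/EI
Tip deflection under a unit load at B: L³/(3EI) = 204.7/EI.
Compatibility at B: δ_0 − R_B·δ_{BB} = 0, so R_B = 38290/204.7 = 187 kN.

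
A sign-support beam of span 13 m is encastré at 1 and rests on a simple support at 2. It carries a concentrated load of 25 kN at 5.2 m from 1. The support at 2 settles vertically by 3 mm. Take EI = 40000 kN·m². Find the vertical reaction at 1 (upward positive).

R_1 = 19.96 kN

Take the reaction at 2 as the redundant and release it; the primary structure is a cantilever fixed at 1.
Deflection at 2 on the released cantilever, summing each load's contribution:
  point load 25 at a = 5.2: Pa²(3L − a)/(6EI) = 3808/EI
Flexibility coefficient — unit upward force at 2: δ_{22} = L³/(3EI) = 732.3/EI.
With EI = 40000 kN·m²: δ_0 = 0.095203 m and δ_{22} = 0.018308 m/kN.
Compatibility — the beam at 2 must follow the support down by 0.003 m: δ_0 − R_2·δ_{22} = 0.003, so R_2 = (0.095203 − 0.003)/0.018308 = 5.036 kN.
Vertical equilibrium: R_1 = ΣP − R_2 = 25 − 5.036 = 19.96 kN.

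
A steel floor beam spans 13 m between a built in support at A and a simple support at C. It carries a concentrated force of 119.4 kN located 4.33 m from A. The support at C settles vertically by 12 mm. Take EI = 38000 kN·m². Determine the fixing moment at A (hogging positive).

M_A = 295.5 kN·m

Take the reaction at C as the redundant and release it; the primary structure is a cantilever fixed at A.
Deflection at C on the released cantilever, summing each load's contribution:
  point load 119.4 at a = 4.33: Pa²(3L − a)/(6EI) = 12935/EI
Flexibility coefficient — unit upward force at C: δ_{CC} = L³/(3EI) = 732.3/EI.
With EI = 38000 kN·m²: δ_0 = 0.34041 m and δ_{CC} = 0.019272 m/kN.
Compatibility — the beam at C must follow the support down by 0.012 m: δ_0 − R_C·δ_{CC} = 0.012, so R_C = (0.34041 − 0.012)/0.019272 = 17.04 kN.
Moment equilibrium about A: M_A = Σ(load moments about A) − R_C·L = 517 − 17.04×13 = 295.5 kN·m.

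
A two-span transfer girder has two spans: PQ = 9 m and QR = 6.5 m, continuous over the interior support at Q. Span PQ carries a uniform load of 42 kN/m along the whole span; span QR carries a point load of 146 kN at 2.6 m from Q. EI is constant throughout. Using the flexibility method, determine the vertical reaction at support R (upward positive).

R_R = 8.657 kN

Release continuity at Q by inserting a hinge; the redundant is the internal moment M_Q. The primary structure is two simply-supported spans PQ and QR.
End slopes at the hinge Q, treating each span as simply supported:
  span PQ: UDL 42: wL³/(24EI) = 1276/EI
  span QR: point load 146 at a = 2.6: Pab(L + b)/(6LEI) = 394.8/EI
  relative rotation θ_0 = (1276 + 394.8)/EI = 1671/EI
A unit hogging moment at Q produces rotation L₁/(3EI) + L₂/(3EI) = 5.167/EI.
Slope continuity at Q: θ_0 = M_Q·5.167/EI, so M_Q = 1671/5.167 = 323.3 kN·m (hogging).
Span QR, ΣM about R: R_Q^{QR}·6.5 = 569.4 + 323.3, so R_Q^{QR} = 137.3 kN and R_R = 146 − 137.3 = 8.657 kN.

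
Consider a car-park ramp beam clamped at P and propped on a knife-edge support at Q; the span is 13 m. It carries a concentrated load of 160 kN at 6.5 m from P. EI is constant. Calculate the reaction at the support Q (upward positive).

R_Q = 50 kN

Choose R_Q as the redundant. The primary structure is the cantilever fixed at P.
Deflection at Q on the released cantilever, summing each load's contribution:
  point load 160 at a = 6.5: Pa²(3L − a)/(6EI) = 36617/EI
Flexibility coefficient — unit upward force at Q: δ_{QQ} = L³/(3EI) = 732.3/EI.
The prop prevents deflection at Q: R_Q = δ_0/δ_{QQ} = 36617/732.3 = 50 kN.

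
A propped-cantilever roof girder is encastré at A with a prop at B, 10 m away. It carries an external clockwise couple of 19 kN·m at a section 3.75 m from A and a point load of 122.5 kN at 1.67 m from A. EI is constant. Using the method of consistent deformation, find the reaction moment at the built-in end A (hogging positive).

Remove the prop at B; the released (primary) structure is a cantilever built in at A.
Free-end deflection of the primary structure under the applied loading (downward +):
  clockwise couple 19 at a = 3.75: M₀a(2L − a)/(2EI) = 578.9/EI
  point load 122.5 at a = 1.67: Pa²(3L − a)/(6EI) = 1613/EI
  δ_0 = 2192/EI
Tip deflection under a unit load at B: L³/(3EI) = 333.3/EI.
Compatibility at B: δ_0 − R_B·δ_{BB} = 0, so R_B = 2192/333.3 = 6.576 kN.
Moment equilibrium about A: M_A = Σ(load moments about A) − R_B·L = 223.6 − 6.576×10 = 157.8 kN·m.

M_A = 157.8 kN·m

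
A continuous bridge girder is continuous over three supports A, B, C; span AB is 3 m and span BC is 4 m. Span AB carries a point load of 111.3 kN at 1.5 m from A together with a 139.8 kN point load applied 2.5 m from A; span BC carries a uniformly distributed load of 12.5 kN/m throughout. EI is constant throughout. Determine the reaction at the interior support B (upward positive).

R_B = 234.5 kN

Release continuity at B by inserting a hinge; the redundant is the internal moment M_B. The primary structure is two simply-supported spans AB and BC.
End slopes at the hinge B, treating each span as simply supported:
  span AB: point load 111.3 at a = 1.5: Pab(L + a)/(6LEI) = 62.61/EI
  span AB: point load 139.8 at a = 2.5: Pab(L + a)/(6LEI) = 53.4/EI
  span BC: UDL 12.5: wL³/(24EI) = 33.33/EI
  relative rotation θ_0 = (116 + 33.33)/EI = 149.3/EI
A unit hogging moment at B produces rotation L₁/(3EI) + L₂/(3EI) = 2.333/EI.
Compatibility: M_B·(L₁+L₂)/(3EI) = θ_0, giving M_B = 64 kN·m (hogging).
Span AB, ΣM about A with M_B applied at B: R_B^{AB}·3 = 516.5 + 64, so R_B^{AB} = 193.5 kN and R_A = 251.1 − 193.5 = 57.62 kN.
Span BC, ΣM about C: R_B^{BC}·4 = 100 + 64, so R_B^{BC} = 41 kN and R_C = 50 − 41 = 9 kN.
R_B = 193.5 + 41 = 234.5 kN.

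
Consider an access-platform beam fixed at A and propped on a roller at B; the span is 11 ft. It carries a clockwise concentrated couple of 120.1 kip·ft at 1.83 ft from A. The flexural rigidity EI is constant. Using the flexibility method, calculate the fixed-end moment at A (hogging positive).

Remove the prop at B; the released (primary) structure is a cantilever built in at A.
Free-end deflection of the primary structure under the applied loading (downward +):
  clockwise couple 120.1 at a = 1.83: M₀a(2L − a)/(2EI) = 2217/EI
Flexibility coefficient — unit upward force at B: δ_{BB} = L³/(3EI) = 443.7/EI.
Compatibility at B: δ_0 − R_B·δ_{BB} = 0, so R_B = 2217/443.7 = 4.996 kip.
Moment equilibrium about A: M_A = Σ(load moments about A) − R_B·L = 120.1 − 4.996×11 = 65.15 kip·ft.

M_A = 65.15 kip·ft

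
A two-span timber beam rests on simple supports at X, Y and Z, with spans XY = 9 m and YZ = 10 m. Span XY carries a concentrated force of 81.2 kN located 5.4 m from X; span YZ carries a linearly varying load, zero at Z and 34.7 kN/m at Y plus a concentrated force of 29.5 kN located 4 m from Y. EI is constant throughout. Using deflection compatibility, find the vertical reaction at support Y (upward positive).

R_Y = 228.1 kN

Take M_Y as the redundant. Released structure: two simple spans XY and YZ with a hinge at Y.
Rotations at Y on the released spans (each span's end-slope, ×1/EI):
  span XY: point load 81.2 at a = 5.4: Pab(L + a)/(6LEI) = 420.9/EI
  span YZ: triangular load, peak 34.7: w₀L³/(45EI) = 771.1/EI
  span YZ: point load 29.5 at a = 4: Pab(L + b)/(6LEI) = 188.8/EI
  relative rotation θ_0 = (420.9 + 959.9)/EI = 1381/EI
A unit hogging moment at Y produces rotation L₁/(3EI) + L₂/(3EI) = 6.333/EI.
Compatibility: M_Y·(L₁+L₂)/(3EI) = θ_0, giving M_Y = 218 kN·m (hogging).
Span XY, ΣM about X with M_Y applied at Y: R_Y^{XY}·9 = 438.5 + 218, so R_Y^{XY} = 72.95 kN and R_X = 81.2 − 72.95 = 8.255 kN.
Span YZ, ΣM about Z: R_Y^{YZ}·10 = 1334 + 218, so R_Y^{YZ} = 155.2 kN and R_Z = 203 − 155.2 = 47.83 kN.
R_Y = 72.95 + 155.2 = 228.1 kN.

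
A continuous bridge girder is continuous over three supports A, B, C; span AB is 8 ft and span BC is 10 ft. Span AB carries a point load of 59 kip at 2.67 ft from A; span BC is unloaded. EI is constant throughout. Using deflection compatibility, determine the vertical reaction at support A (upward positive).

Take M_B as the redundant. Released structure: two simple spans AB and BC with a hinge at B.
Rotations at B on the released spans (each span's end-slope, ×1/EI):
  span AB: point load 59 at a = 2.67: Pab(L + a)/(6LEI) = 186.6/EI
  relative rotation θ_0 = (186.6 + 0)/EI = 186.6/EI
A unit hogging moment at B produces rotation L₁/(3EI) + L₂/(3EI) = 6/EI.
Slope continuity at B: θ_0 = M_B·6/EI, so M_B = 186.6/6 = 31.11 kip·ft (hogging).
Span AB, ΣM about A with M_B applied at B: R_B^{AB}·8 = 157.5 + 31.11, so R_B^{AB} = 23.58 kip and R_A = 59 − 23.58 = 35.42 kip.

R_A = 35.42 kip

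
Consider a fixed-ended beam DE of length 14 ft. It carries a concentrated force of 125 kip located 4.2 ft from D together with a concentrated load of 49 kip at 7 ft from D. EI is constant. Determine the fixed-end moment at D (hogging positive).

M_D = 343 kip·ft

Take the two fixed-end moments M_D, M_E as redundants; the released structure is the simple span DE.
End rotations of the released simple span under the applied load (×1/EI):
  at D: point load 125 at a = 4.2: Pab(L + b)/(6LEI) = 1458/EI
  at E: point load 125 at a = 4.2: Pab(L + a)/(6LEI) = 1115/EI
  at D: point load 49 at a = 7: Pab(L + b)/(6LEI) = 600.2/EI
  at E: point load 49 at a = 7: Pab(L + a)/(6LEI) = 600.2/EI
  θ_D0 = 2058/EI,  θ_E0 = 1715/EI
Flexibility coefficients: a unit moment at one end gives L/(3EI) there and L/(6EI) at the far end, so f₁₁ = f₂₂ = 4.667/EI and f₁₂ = f₂₁ = 2.333/EI.
Compatibility — zero rotation at each built-in end:
  4.667 M_D + 2.333 M_E = 2058
  2.333 M_D + 4.667 M_E = 1715
Solving the pair gives M_D = 343 kip·ft and M_E = 196 kip·ft (hogging).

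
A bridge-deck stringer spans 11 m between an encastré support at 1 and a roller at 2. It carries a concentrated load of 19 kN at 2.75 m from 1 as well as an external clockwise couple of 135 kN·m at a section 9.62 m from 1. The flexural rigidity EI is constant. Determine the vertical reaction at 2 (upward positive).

Remove the prop at 2; the released (primary) structure is a cantilever built in at 1.
Primary-structure tip deflection at 2 by superposition:
  point load 19 at a = 2.75: Pa²(3L − a)/(6EI) = 724.4/EI
  clockwise couple 135 at a = 9.62: M₀a(2L − a)/(2EI) = 8039/EI
  δ_0 = 8763/EI
Flexibility coefficient — unit upward force at 2: δ_{22} = L³/(3EI) = 443.7/EI.
Compatibility at 2: δ_0 − R_2·δ_{22} = 0, so R_2 = 8763/443.7 = 19.75 kN.

R_2 = 19.75 kN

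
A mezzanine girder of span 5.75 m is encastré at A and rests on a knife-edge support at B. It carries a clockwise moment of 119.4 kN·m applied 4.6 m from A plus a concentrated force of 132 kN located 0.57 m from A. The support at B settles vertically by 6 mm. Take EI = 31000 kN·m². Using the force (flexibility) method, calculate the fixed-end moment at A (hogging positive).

M_A = 28.76 kN·m

Choose R_B as the redundant. The primary structure is the cantilever fixed at A.
Primary-structure tip deflection at B by superposition:
  clockwise couple 119.4 at a = 4.6: M₀a(2L − a)/(2EI) = 1895/EI
  point load 132 at a = 0.57: Pa²(3L − a)/(6EI) = 119.2/EI
  δ_0 = 2014/EI
Flexibility coefficient — unit upward force at B: δ_{BB} = L³/(3EI) = 63.37/EI.
With EI = 31000 kN·m²: δ_0 = 0.064971 m and δ_{BB} = 0.002044 m/kN.
Compatibility — the beam at B must follow the support down by 0.006 m: δ_0 − R_B·δ_{BB} = 0.006, so R_B = (0.064971 − 0.006)/0.002044 = 28.85 kN.
Moment equilibrium about A: M_A = Σ(load moments about A) − R_B·L = 194.6 − 28.85×5.75 = 28.76 kN·m.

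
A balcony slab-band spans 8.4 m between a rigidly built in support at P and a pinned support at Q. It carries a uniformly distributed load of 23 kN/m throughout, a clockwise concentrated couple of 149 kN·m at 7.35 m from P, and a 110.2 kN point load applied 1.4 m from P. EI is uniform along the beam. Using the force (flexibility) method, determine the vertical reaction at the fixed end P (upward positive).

R_P = 200.4 kN

Choose R_Q as the redundant. The primary structure is the cantilever fixed at P.
Primary-structure tip deflection at Q by superposition:
  UDL 23: wL⁴/(8EI) = 14314/EI
  clockwise couple 149 at a = 7.35: M₀a(2L − a)/(2EI) = 5175/EI
  point load 110.2 at a = 1.4: Pa²(3L − a)/(6EI) = 856.8/EI
  δ_0 = 20345/EI
Tip deflection under a unit load at Q: L³/(3EI) = 197.6/EI.
The prop prevents deflection at Q: R_Q = δ_0/δ_{QQ} = 20345/197.6 = 103 kN.
Vertical equilibrium: R_P = ΣP − R_Q = 303.4 − 103 = 200.4 kN.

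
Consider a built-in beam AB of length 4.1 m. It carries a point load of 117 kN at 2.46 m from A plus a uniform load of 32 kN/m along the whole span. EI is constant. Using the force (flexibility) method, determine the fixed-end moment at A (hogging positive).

Take the two fixed-end moments M_A, M_B as redundants; the released structure is the simple span AB.
Simple-span end rotations at A and B under the given loads:
  at A: point load 117 at a = 2.46: Pab(L + b)/(6LEI) = 110.1/EI
  at B: point load 117 at a = 2.46: Pab(L + a)/(6LEI) = 125.9/EI
  at A: UDL 32: wL³/(24EI) = 91.89/EI
  at B: UDL 32: wL³/(24EI) = 91.89/EI
  θ_A0 = 202/EI,  θ_B0 = 217.8/EI
Flexibility coefficients: a unit moment at one end gives L/(3EI) there and L/(6EI) at the far end, so f₁₁ = f₂₂ = 1.367/EI and f₁₂ = f₂₁ = 0.6833/EI.
Compatibility — zero rotation at each built-in end:
  1.367 M_A + 0.6833 M_B = 202
  0.6833 M_A + 1.367 M_B = 217.8
Solving the pair gives M_A = 90.88 kN·m and M_B = 113.9 kN·m (hogging).

M_A = 90.88 kN·m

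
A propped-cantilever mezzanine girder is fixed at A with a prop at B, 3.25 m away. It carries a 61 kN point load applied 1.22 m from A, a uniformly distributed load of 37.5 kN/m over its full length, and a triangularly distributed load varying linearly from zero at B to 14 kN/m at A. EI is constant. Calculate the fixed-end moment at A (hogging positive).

M_A = 97.13 kN·m

Remove the prop at B; the released (primary) structure is a cantilever built in at A.
Free-end deflection of the primary structure under the applied loading (downward +):
  point load 61 at a = 1.22: Pa²(3L − a)/(6EI) = 129.1/EI
  UDL 37.5: wL⁴/(8EI) = 523/EI
  triangular load, peak 14 at the fixed end: w₀L⁴/(30EI) = 52.06/EI
  δ_0 = 704.1/EI
Flexibility coefficient — unit upward force at B: δ_{BB} = L³/(3EI) = 11.44/EI.
Compatibility at B: δ_0 − R_B·δ_{BB} = 0, so R_B = 704.1/11.44 = 61.53 kN.
Moment equilibrium about A: M_A = Σ(load moments about A) − R_B·L = 297.1 − 61.53×3.25 = 97.13 kN·m.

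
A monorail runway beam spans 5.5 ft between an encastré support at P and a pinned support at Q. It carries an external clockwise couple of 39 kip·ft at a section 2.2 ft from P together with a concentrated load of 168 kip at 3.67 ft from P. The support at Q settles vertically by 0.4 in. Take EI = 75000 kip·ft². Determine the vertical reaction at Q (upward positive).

Choose R_Q as the redundant. The primary structure is the cantilever fixed at P.
Deflection at Q on the released cantilever, summing each load's contribution:
  clockwise couple 39 at a = 2.2: M₀a(2L − a)/(2EI) = 377.5/EI
  point load 168 at a = 3.67: Pa²(3L − a)/(6EI) = 4839/EI
  δ_0 = 5216/EI
Flexibility coefficient — unit upward force at Q: δ_{QQ} = L³/(3EI) = 55.46/EI.
With EI = 75000 kip·ft²: δ_0 = 0.069548 ft and δ_{QQ} = 0.000739 ft/kip.
Compatibility — the beam at Q must follow the support down by 0.03333 ft: δ_0 − R_Q·δ_{QQ} = 0.03333, so R_Q = (0.069548 − 0.03333)/0.000739 = 48.98 kip.

R_Q = 48.98 kip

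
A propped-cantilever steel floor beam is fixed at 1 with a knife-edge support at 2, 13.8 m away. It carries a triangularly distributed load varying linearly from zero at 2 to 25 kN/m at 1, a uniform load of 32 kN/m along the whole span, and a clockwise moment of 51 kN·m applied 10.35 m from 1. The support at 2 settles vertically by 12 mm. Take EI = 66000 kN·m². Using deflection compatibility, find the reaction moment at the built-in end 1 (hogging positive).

Release the roller at 2. Primary structure: cantilever fixed at 1.
Downward deflection at the released point 2 due to the loads:
  triangular load, peak 25 at the fixed end: w₀L⁴/(30EI) = 30223/EI
  UDL 32: wL⁴/(8EI) = 145070/EI
  clockwise couple 51 at a = 10.35: M₀a(2L − a)/(2EI) = 4553/EI
  δ_0 = 179845/EI
Tip deflection under a unit load at 2: L³/(3EI) = 876/EI.
With EI = 66000 kN·m²: δ_0 = 2.7249 m and δ_{22} = 0.013273 m/kN.
Compatibility — the beam at 2 must follow the support down by 0.012 m: δ_0 − R_2·δ_{22} = 0.012, so R_2 = (2.7249 − 0.012)/0.013273 = 204.4 kN.
Moment equilibrium about 1: M_1 = Σ(load moments about 1) − R_2·L = 3892 − 204.4×13.8 = 1071 kN·m.

M_1 = 1071 kN·m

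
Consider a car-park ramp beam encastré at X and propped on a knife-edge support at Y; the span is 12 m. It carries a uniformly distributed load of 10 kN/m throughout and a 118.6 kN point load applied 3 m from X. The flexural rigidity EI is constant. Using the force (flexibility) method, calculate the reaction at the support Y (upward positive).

R_Y = 55.19 kN

Take the reaction at Y as the redundant and release it; the primary structure is a cantilever fixed at X.
Primary-structure tip deflection at Y by superposition:
  UDL 10: wL⁴/(8EI) = 25920/EI
  point load 118.6 at a = 3: Pa²(3L − a)/(6EI) = 5871/EI
  δ_0 = 31791/EI
Tip deflection under a unit load at Y: L³/(3EI) = 576/EI.
The prop prevents deflection at Y: R_Y = δ_0/δ_{YY} = 31791/576 = 55.19 kN.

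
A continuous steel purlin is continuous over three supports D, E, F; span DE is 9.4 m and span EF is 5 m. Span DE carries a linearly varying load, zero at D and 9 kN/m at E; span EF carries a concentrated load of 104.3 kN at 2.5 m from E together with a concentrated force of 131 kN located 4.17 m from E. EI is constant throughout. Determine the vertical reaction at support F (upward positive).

R_F = 144 kN

Insert a hinge at E; M_E is the redundant, and each span becomes simply supported.
Discontinuity in slope at E on the released structure — sum the simple-span end rotations:
  span DE: triangular load, peak 9: w₀L³/(45EI) = 166.1/EI
  span EF: point load 104.3 at a = 2.5: Pab(L + b)/(6LEI) = 163/EI
  span EF: point load 131 at a = 4.17: Pab(L + b)/(6LEI) = 88.11/EI
  relative rotation θ_0 = (166.1 + 251.1)/EI = 417.2/EI
A unit hogging moment at E produces rotation L₁/(3EI) + L₂/(3EI) = 4.8/EI.
Compatibility: M_E·(L₁+L₂)/(3EI) = θ_0, giving M_E = 86.92 kN·m (hogging).
Span EF, ΣM about F: R_E^{EF}·5 = 369.5 + 86.92, so R_E^{EF} = 91.28 kN and R_F = 235.3 − 91.28 = 144 kN.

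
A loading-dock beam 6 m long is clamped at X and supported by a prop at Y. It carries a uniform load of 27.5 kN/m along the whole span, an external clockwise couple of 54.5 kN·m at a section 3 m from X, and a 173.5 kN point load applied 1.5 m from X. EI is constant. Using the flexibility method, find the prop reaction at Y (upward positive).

R_Y = 87 kN

Take the reaction at Y as the redundant and release it; the primary structure is a cantilever fixed at X.
Free-end deflection of the primary structure under the applied loading (downward +):
  UDL 27.5: wL⁴/(8EI) = 4455/EI
  clockwise couple 54.5 at a = 3: M₀a(2L − a)/(2EI) = 735.8/EI
  point load 173.5 at a = 1.5: Pa²(3L − a)/(6EI) = 1074/EI
  δ_0 = 6264/EI
Flexibility coefficient — unit upward force at Y: δ_{YY} = L³/(3EI) = 72/EI.
Compatibility at Y: δ_0 − R_Y·δ_{YY} = 0, so R_Y = 6264/72 = 87 kN.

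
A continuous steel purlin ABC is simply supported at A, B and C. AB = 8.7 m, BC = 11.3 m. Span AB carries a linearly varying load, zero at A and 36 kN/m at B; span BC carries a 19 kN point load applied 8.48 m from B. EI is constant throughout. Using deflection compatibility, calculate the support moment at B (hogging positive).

M_B = 93.21 kN·m

Take M_B as the redundant. Released structure: two simple spans AB and BC with a hinge at B.
Discontinuity in slope at B on the released structure — sum the simple-span end rotations:
  span AB: triangular load, peak 36: w₀L³/(45EI) = 526.8/EI
  span BC: point load 19 at a = 8.48: Pab(L + b)/(6LEI) = 94.62/EI
  relative rotation θ_0 = (526.8 + 94.62)/EI = 621.4/EI
A unit hogging moment at B produces rotation L₁/(3EI) + L₂/(3EI) = 6.667/EI.
Slope continuity at B: θ_0 = M_B·6.667/EI, so M_B = 621.4/6.667 = 93.21 kN·m (hogging).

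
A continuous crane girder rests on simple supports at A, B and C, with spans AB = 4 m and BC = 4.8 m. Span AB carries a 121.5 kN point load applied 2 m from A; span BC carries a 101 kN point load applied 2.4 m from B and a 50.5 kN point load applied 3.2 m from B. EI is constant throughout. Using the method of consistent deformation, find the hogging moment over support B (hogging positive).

M_B = 110.6 kN·m

Insert a hinge at B; M_B is the redundant, and each span becomes simply supported.
End slopes at the hinge B, treating each span as simply supported:
  span AB: point load 121.5 at a = 2: Pab(L + a)/(6LEI) = 121.5/EI
  span BC: point load 101 at a = 2.4: Pab(L + b)/(6LEI) = 145.4/EI
  span BC: point load 50.5 at a = 3.2: Pab(L + b)/(6LEI) = 57.46/EI
  relative rotation θ_0 = (121.5 + 202.9)/EI = 324.4/EI
A unit hogging moment at B produces rotation L₁/(3EI) + L₂/(3EI) = 2.933/EI.
Slope continuity at B: θ_0 = M_B·2.933/EI, so M_B = 324.4/2.933 = 110.6 kN·m (hogging).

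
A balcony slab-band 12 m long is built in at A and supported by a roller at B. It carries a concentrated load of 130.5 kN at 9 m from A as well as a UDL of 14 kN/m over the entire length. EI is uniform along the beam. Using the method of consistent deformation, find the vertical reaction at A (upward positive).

Take the reaction at B as the redundant and release it; the primary structure is a cantilever fixed at A.
Primary-structure tip deflection at B by superposition:
  point load 130.5 at a = 9: Pa²(3L − a)/(6EI) = 47567/EI
  UDL 14: wL⁴/(8EI) = 36288/EI
  δ_0 = 83855/EI
Flexibility coefficient — unit upward force at B: δ_{BB} = L³/(3EI) = 576/EI.
Compatibility at B: δ_0 − R_B·δ_{BB} = 0, so R_B = 83855/576 = 145.6 kN.
Vertical equilibrium: R_A = ΣP − R_B = 298.5 − 145.6 = 152.9 kN.

R_A = 152.9 kN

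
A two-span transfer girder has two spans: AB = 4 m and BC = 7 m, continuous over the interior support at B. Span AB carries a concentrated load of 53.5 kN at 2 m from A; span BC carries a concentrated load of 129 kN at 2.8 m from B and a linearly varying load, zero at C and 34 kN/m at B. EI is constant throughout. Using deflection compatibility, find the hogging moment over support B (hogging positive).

Take M_B as the redundant. Released structure: two simple spans AB and BC with a hinge at B.
Rotations at B on the released spans (each span's end-slope, ×1/EI):
  span AB: point load 53.5 at a = 2: Pab(L + a)/(6LEI) = 53.5/EI
  span BC: point load 129 at a = 2.8: Pab(L + b)/(6LEI) = 404.5/EI
  span BC: triangular load, peak 34: w₀L³/(45EI) = 259.2/EI
  relative rotation θ_0 = (53.5 + 663.7)/EI = 717.2/EI
A unit hogging moment at B produces rotation L₁/(3EI) + L₂/(3EI) = 3.667/EI.
Slope continuity at B: θ_0 = M_B·3.667/EI, so M_B = 717.2/3.667 = 195.6 kN·m (hogging).

M_B = 195.6 kN·m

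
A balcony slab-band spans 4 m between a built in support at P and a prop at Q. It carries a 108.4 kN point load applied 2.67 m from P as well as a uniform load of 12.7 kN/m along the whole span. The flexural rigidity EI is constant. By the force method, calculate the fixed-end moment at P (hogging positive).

M_P = 89.52 kN·m

Take the reaction at Q as the redundant and release it; the primary structure is a cantilever fixed at P.
Free-end deflection of the primary structure under the applied loading (downward +):
  point load 108.4 at a = 2.67: Pa²(3L − a)/(6EI) = 1202/EI
  UDL 12.7: wL⁴/(8EI) = 406.4/EI
  δ_0 = 1608/EI
Tip deflection under a unit load at Q: L³/(3EI) = 21.33/EI.
The prop prevents deflection at Q: R_Q = δ_0/δ_{QQ} = 1608/21.33 = 75.38 kN.
Moment equilibrium about P: M_P = Σ(load moments about P) − R_Q·L = 391 − 75.38×4 = 89.52 kN·m.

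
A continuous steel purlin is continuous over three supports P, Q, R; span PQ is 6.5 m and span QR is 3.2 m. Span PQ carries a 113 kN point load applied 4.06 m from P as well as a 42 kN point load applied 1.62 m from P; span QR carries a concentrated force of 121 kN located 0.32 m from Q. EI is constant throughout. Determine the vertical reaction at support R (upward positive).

Insert a hinge at Q; M_Q is the redundant, and each span becomes simply supported.
Rotations at Q on the released spans (each span's end-slope, ×1/EI):
  span PQ: point load 113 at a = 4.06: Pab(L + a)/(6LEI) = 303.1/EI
  span PQ: point load 42 at a = 1.62: Pab(L + a)/(6LEI) = 69.13/EI
  span QR: point load 121 at a = 0.32: Pab(L + b)/(6LEI) = 35.31/EI
  relative rotation θ_0 = (372.2 + 35.31)/EI = 407.5/EI
A unit hogging moment at Q produces rotation L₁/(3EI) + L₂/(3EI) = 3.233/EI.
Slope continuity at Q: θ_0 = M_Q·3.233/EI, so M_Q = 407.5/3.233 = 126 kN·m (hogging).
Span QR, ΣM about R: R_Q^{QR}·3.2 = 348.5 + 126, so R_Q^{QR} = 148.3 kN and R_R = 121 − 148.3 = -27.29 kN.

R_R = -27.29 kN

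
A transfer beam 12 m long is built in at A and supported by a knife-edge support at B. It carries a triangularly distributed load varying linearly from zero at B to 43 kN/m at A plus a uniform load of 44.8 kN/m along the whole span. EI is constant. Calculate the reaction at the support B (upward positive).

Take the reaction at B as the redundant and release it; the primary structure is a cantilever fixed at A.
Deflection at B on the released cantilever, summing each load's contribution:
  triangular load, peak 43 at the fixed end: w₀L⁴/(30EI) = 29722/EI
  UDL 44.8: wL⁴/(8EI) = 116122/EI
  δ_0 = 145843/EI
Tip deflection under a unit load at B: L³/(3EI) = 576/EI.
The prop prevents deflection at B: R_B = δ_0/δ_{BB} = 145843/576 = 253.2 kN.

R_B = 253.2 kN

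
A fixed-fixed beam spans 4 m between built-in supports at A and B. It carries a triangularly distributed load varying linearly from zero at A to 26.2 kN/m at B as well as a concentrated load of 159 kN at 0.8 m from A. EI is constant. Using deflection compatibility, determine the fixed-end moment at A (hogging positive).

Release both end moments; the primary structure is a simply-supported span AB with redundants M_A and M_B.
On the primary (simply-supported) span, the end slopes from the loading are:
  at A: triangular load, peak 26.2: 7w₀L³/(360EI) = 32.6/EI
  at B: triangular load, peak 26.2: w₀L³/(45EI) = 37.26/EI
  at A: point load 159 at a = 0.8: Pab(L + b)/(6LEI) = 122.1/EI
  at B: point load 159 at a = 0.8: Pab(L + a)/(6LEI) = 81.41/EI
  θ_A0 = 154.7/EI,  θ_B0 = 118.7/EI
Flexibility coefficients: a unit moment at one end gives L/(3EI) there and L/(6EI) at the far end, so f₁₁ = f₂₂ = 1.333/EI and f₁₂ = f₂₁ = 0.6667/EI.
Compatibility — zero rotation at each built-in end:
  1.333 M_A + 0.6667 M_B = 154.7
  0.6667 M_A + 1.333 M_B = 118.7
Solving the pair gives M_A = 95.38 kN·m and M_B = 41.31 kN·m (hogging).

M_A = 95.38 kN·m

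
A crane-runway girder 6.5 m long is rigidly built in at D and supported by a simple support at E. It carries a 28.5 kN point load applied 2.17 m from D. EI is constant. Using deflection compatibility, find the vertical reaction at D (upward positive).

Choose R_E as the redundant. The primary structure is the cantilever fixed at D.
Free-end deflection of the primary structure under the applied loading (downward +):
  point load 28.5 at a = 2.17: Pa²(3L − a)/(6EI) = 387.6/EI
Tip deflection under a unit load at E: L³/(3EI) = 91.54/EI.
Compatibility at E: δ_0 − R_E·δ_{EE} = 0, so R_E = 387.6/91.54 = 4.234 kN.
Vertical equilibrium: R_D = ΣP − R_E = 28.5 − 4.234 = 24.27 kN.

R_D = 24.27 kN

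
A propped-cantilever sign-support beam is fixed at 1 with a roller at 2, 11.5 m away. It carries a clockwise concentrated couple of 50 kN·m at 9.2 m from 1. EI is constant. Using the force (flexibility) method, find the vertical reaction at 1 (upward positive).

R_1 = -6.261 kN

Choose R_2 as the redundant. The primary structure is the cantilever fixed at 1.
Primary-structure tip deflection at 2 by superposition:
  clockwise couple 50 at a = 9.2: M₀a(2L − a)/(2EI) = 3174/EI
Flexibility coefficient — unit upward force at 2: δ_{22} = L³/(3EI) = 507/EI.
The prop prevents deflection at 2: R_2 = δ_0/δ_{22} = 3174/507 = 6.261 kN.
Vertical equilibrium: R_1 = ΣP − R_2 = 0 − 6.261 = -6.261 kN.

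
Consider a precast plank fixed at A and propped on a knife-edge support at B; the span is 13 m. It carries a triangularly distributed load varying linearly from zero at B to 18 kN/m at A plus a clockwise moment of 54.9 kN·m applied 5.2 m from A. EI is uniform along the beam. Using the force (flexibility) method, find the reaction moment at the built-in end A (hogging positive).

M_A = 205 kN·m

Take the reaction at B as the redundant and release it; the primary structure is a cantilever fixed at A.
Primary-structure tip deflection at B by superposition:
  triangular load, peak 18 at the fixed end: w₀L⁴/(30EI) = 17137/EI
  clockwise couple 54.9 at a = 5.2: M₀a(2L − a)/(2EI) = 2969/EI
  δ_0 = 20106/EI
Tip deflection under a unit load at B: L³/(3EI) = 732.3/EI.
Compatibility at B: δ_0 − R_B·δ_{BB} = 0, so R_B = 20106/732.3 = 27.45 kN.
Moment equilibrium about A: M_A = Σ(load moments about A) − R_B·L = 561.9 − 27.45×13 = 205 kN·m.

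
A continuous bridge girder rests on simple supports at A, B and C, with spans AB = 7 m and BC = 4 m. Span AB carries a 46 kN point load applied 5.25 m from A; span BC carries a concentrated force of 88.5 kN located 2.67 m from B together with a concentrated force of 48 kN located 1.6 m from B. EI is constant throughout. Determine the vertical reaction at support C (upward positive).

Release continuity at B by inserting a hinge; the redundant is the internal moment M_B. The primary structure is two simply-supported spans AB and BC.
End slopes at the hinge B, treating each span as simply supported:
  span AB: point load 46 at a = 5.25: Pab(L + a)/(6LEI) = 123.3/EI
  span BC: point load 88.5 at a = 2.67: Pab(L + b)/(6LEI) = 69.79/EI
  span BC: point load 48 at a = 1.6: Pab(L + b)/(6LEI) = 49.15/EI
  relative rotation θ_0 = (123.3 + 118.9)/EI = 242.2/EI
A unit hogging moment at B produces rotation L₁/(3EI) + L₂/(3EI) = 3.667/EI.
Compatibility: M_B·(L₁+L₂)/(3EI) = θ_0, giving M_B = 66.06 kN·m (hogging).
Span BC, ΣM about C: R_B^{BC}·4 = 232.9 + 66.06, so R_B^{BC} = 74.74 kN and R_C = 136.5 − 74.74 = 61.76 kN.

R_C = 61.76 kN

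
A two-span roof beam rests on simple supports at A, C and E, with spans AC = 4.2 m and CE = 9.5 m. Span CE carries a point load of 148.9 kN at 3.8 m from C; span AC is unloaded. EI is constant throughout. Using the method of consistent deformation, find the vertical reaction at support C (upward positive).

R_C = 154 kN

Insert a hinge at C; M_C is the redundant, and each span becomes simply supported.
Rotations at C on the released spans (each span's end-slope, ×1/EI):
  span CE: point load 148.9 at a = 3.8: Pab(L + b)/(6LEI) = 860/EI
  relative rotation θ_0 = (0 + 860)/EI = 860/EI
A unit hogging moment at C produces rotation L₁/(3EI) + L₂/(3EI) = 4.567/EI.
Slope continuity at C: θ_0 = M_C·4.567/EI, so M_C = 860/4.567 = 188.3 kN·m (hogging).
Span AC, ΣM about A with M_C applied at C: R_C^{AC}·4.2 = 0 + 188.3, so R_C^{AC} = 44.84 kN and R_A = 0 − 44.84 = -44.84 kN.
Span CE, ΣM about E: R_C^{CE}·9.5 = 848.7 + 188.3, so R_C^{CE} = 109.2 kN and R_E = 148.9 − 109.2 = 39.74 kN.
R_C = 44.84 + 109.2 = 154 kN.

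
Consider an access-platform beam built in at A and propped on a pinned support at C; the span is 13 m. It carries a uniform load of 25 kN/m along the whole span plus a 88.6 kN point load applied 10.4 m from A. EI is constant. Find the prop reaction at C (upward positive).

Remove the prop at C; the released (primary) structure is a cantilever built in at A.
Deflection at C on the released cantilever, summing each load's contribution:
  UDL 25: wL⁴/(8EI) = 89253/EI
  point load 88.6 at a = 10.4: Pa²(3L − a)/(6EI) = 45679/EI
  δ_0 = 134932/EI
Tip deflection under a unit load at C: L³/(3EI) = 732.3/EI.
The prop prevents deflection at C: R_C = δ_0/δ_{CC} = 134932/732.3 = 184.2 kN.

R_C = 184.2 kN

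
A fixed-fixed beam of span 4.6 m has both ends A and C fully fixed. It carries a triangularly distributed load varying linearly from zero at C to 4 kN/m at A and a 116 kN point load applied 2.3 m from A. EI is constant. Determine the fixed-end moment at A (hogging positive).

M_A = 70.93 kN·m

Release both end moments; the primary structure is a simply-supported span AC with redundants M_A and M_C.
On the primary (simply-supported) span, the end slopes from the loading are:
  at A: triangular load, peak 4: w₀L³/(45EI) = 8.652/EI
  at C: triangular load, peak 4: 7w₀L³/(360EI) = 7.571/EI
  at A: point load 116 at a = 2.3: Pab(L + b)/(6LEI) = 153.4/EI
  at C: point load 116 at a = 2.3: Pab(L + a)/(6LEI) = 153.4/EI
  θ_A0 = 162.1/EI,  θ_C0 = 161/EI
Flexibility coefficients: a unit moment at one end gives L/(3EI) there and L/(6EI) at the far end, so f₁₁ = f₂₂ = 1.533/EI and f₁₂ = f₂₁ = 0.7667/EI.
Compatibility — zero rotation at each built-in end:
  1.533 M_A + 0.7667 M_C = 162.1
  0.7667 M_A + 1.533 M_C = 161
Solving the pair gives M_A = 70.93 kN·m and M_C = 69.52 kN·m (hogging).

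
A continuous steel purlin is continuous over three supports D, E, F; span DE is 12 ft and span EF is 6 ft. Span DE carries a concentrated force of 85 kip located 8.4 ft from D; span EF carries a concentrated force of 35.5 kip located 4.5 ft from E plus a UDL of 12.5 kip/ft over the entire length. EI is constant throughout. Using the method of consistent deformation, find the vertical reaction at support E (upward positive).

Take M_E as the redundant. Released structure: two simple spans DE and EF with a hinge at E.
Rotations at E on the released spans (each span's end-slope, ×1/EI):
  span DE: point load 85 at a = 8.4: Pab(L + a)/(6LEI) = 728.3/EI
  span EF: point load 35.5 at a = 4.5: Pab(L + b)/(6LEI) = 49.92/EI
  span EF: UDL 12.5: wL³/(24EI) = 112.5/EI
  relative rotation θ_0 = (728.3 + 162.4)/EI = 890.7/EI
A unit hogging moment at E produces rotation L₁/(3EI) + L₂/(3EI) = 6/EI.
Compatibility: M_E·(L₁+L₂)/(3EI) = θ_0, giving M_E = 148.5 kip·ft (hogging).
Span DE, ΣM about D with M_E applied at E: R_E^{DE}·12 = 714 + 148.5, so R_E^{DE} = 71.87 kip and R_D = 85 − 71.87 = 13.13 kip.
Span EF, ΣM about F: R_E^{EF}·6 = 278.2 + 148.5, so R_E^{EF} = 71.12 kip and R_F = 110.5 − 71.12 = 39.38 kip.
R_E = 71.87 + 71.12 = 143 kip.

R_E = 143 kip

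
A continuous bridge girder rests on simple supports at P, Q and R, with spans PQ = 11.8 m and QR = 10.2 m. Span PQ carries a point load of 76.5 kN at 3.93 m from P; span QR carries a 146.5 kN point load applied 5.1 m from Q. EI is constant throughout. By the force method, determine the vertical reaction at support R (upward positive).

Take M_Q as the redundant. Released structure: two simple spans PQ and QR with a hinge at Q.
Discontinuity in slope at Q on the released structure — sum the simple-span end rotations:
  span PQ: point load 76.5 at a = 3.93: Pab(L + a)/(6LEI) = 525.7/EI
  span QR: point load 146.5 at a = 5.1: Pab(L + b)/(6LEI) = 952.6/EI
  relative rotation θ_0 = (525.7 + 952.6)/EI = 1478/EI
A unit hogging moment at Q produces rotation L₁/(3EI) + L₂/(3EI) = 7.333/EI.
Slope continuity at Q: θ_0 = M_Q·7.333/EI, so M_Q = 1478/7.333 = 201.6 kN·m (hogging).
Span QR, ΣM about R: R_Q^{QR}·10.2 = 747.1 + 201.6, so R_Q^{QR} = 93.01 kN and R_R = 146.5 − 93.01 = 53.49 kN.

R_R = 53.49 kN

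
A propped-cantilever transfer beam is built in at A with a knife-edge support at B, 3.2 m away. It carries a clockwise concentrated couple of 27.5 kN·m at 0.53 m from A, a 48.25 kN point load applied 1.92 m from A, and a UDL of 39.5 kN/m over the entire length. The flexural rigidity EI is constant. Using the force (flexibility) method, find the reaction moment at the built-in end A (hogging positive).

Remove the prop at B; the released (primary) structure is a cantilever built in at A.
Free-end deflection of the primary structure under the applied loading (downward +):
  clockwise couple 27.5 at a = 0.53: M₀a(2L − a)/(2EI) = 42.78/EI
  point load 48.25 at a = 1.92: Pa²(3L − a)/(6EI) = 227.7/EI
  UDL 39.5: wL⁴/(8EI) = 517.7/EI
  δ_0 = 788.2/EI
Flexibility coefficient — unit upward force at B: δ_{BB} = L³/(3EI) = 10.92/EI.
Compatibility at B: δ_0 − R_B·δ_{BB} = 0, so R_B = 788.2/10.92 = 72.16 kN.
Moment equilibrium about A: M_A = Σ(load moments about A) − R_B·L = 322.4 − 72.16×3.2 = 91.47 kN·m.

M_A = 91.47 kN·m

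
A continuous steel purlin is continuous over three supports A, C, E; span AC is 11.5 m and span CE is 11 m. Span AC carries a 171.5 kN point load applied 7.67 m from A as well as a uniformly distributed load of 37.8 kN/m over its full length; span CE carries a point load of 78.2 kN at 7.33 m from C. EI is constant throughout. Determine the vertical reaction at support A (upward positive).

Release continuity at C by inserting a hinge; the redundant is the internal moment M_C. The primary structure is two simply-supported spans AC and CE.
Rotations at C on the released spans (each span's end-slope, ×1/EI):
  span AC: point load 171.5 at a = 7.67: Pab(L + a)/(6LEI) = 1400/EI
  span AC: UDL 37.8: wL³/(24EI) = 2395/EI
  span CE: point load 78.2 at a = 7.33: Pab(L + b)/(6LEI) = 467.6/EI
  relative rotation θ_0 = (3795 + 467.6)/EI = 4263/EI
A unit hogging moment at C produces rotation L₁/(3EI) + L₂/(3EI) = 7.5/EI.
Slope continuity at C: θ_0 = M_C·7.5/EI, so M_C = 4263/7.5 = 568.4 kN·m (hogging).
Span AC, ΣM about A with M_C applied at C: R_C^{AC}·11.5 = 3815 + 568.4, so R_C^{AC} = 381.2 kN and R_A = 606.2 − 381.2 = 225 kN.

R_A = 225 kN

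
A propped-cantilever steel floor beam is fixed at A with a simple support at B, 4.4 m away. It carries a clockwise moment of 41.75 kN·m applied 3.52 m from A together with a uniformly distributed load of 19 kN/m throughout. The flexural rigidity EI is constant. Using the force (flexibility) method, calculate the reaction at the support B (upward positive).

R_B = 45.01 kN

Release the roller at B. Primary structure: cantilever fixed at A.
Primary-structure tip deflection at B by superposition:
  clockwise couple 41.75 at a = 3.52: M₀a(2L − a)/(2EI) = 388/EI
  UDL 19: wL⁴/(8EI) = 890.2/EI
  δ_0 = 1278/EI
Flexibility coefficient — unit upward force at B: δ_{BB} = L³/(3EI) = 28.39/EI.
The prop prevents deflection at B: R_B = δ_0/δ_{BB} = 1278/28.39 = 45.01 kN.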